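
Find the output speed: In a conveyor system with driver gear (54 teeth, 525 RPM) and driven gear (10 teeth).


Given: N1 = 54 teeth, w1 = 525 RPM, N2 = 10 teeth
Using N1*w1 = N2*w2
w2 = N1*w1 / N2
w2 = 54*525 / 10
w2 = 28350 / 10
w2 = 2835 RPM

2835 RPM


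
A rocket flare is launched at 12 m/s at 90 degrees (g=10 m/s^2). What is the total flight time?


Given: v0 = 12 m/s, theta = 90 deg, g = 10 m/s^2
sin(90) = 1
Using T = 2*v0*sin(theta) / g
T = 2*12*1 / 10
T = 24 / 10
T = 12/5 s

12/5 s


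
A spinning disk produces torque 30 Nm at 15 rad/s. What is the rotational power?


Given: tau = 30 Nm, omega = 15 rad/s
Using P = tau * omega
P = 30 * 15
P = 450 W

450 W


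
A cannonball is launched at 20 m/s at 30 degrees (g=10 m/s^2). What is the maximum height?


Given: v0 = 20 m/s, theta = 30 deg, g = 10 m/s^2
sin^2(30) = 1/4
Using H = v0^2 * sin^2(theta) / (2*g)
H = 20^2 * 1/4 / (2*10)
H = 400 * 1/4 / 20
H = 100 / 20
H = 5 m

5 m


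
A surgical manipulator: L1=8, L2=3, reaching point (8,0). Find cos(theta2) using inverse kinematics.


Given: L1 = 8, L2 = 3, target (x, y) = (8, 0)
Using cos(theta2) = (x^2 + y^2 - L1^2 - L2^2) / (2*L1*L2)
x^2 + y^2 = 8^2 + 0 = 64
L1^2 + L2^2 = 64 + 9 = 73
Numerator = 64 - 73 = -9
Denominator = 2*8*3 = 48
cos(theta2) = -9/48 = -3/16

-3/16


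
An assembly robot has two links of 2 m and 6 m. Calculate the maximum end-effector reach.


Given: L1 = 2 m, L2 = 6 m
For a 2-link planar arm, max reach = L1 + L2 (fully extended)
Max reach = 2 + 6
Max reach = 8 m

8 m


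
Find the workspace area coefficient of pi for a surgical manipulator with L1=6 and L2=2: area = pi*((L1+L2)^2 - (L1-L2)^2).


Given: L1 = 6, L2 = 2
(L1+L2)^2 = (8)^2 = 64
(L1-L2)^2 = (4)^2 = 16
Difference = 64 - 16 = 48
This equals 4*L1*L2 = 4*6*2 = 48
Workspace area = 48*pi

48


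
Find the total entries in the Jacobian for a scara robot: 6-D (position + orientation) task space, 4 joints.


Given: task space dimension = 6, joints = 4
Jacobian is a 6 x 4 matrix
Total entries = rows * columns
Total = 6 * 4
Total = 24

24


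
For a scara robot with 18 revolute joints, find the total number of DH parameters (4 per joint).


Given: 18 joints, 4 DH parameters per joint (d, theta, a, alpha)
Total DH parameters = number_of_joints * 4
Total = 18 * 4
Total = 72

72


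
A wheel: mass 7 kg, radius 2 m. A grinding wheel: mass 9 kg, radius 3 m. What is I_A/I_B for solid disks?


Given: M1=7 kg, R1=2 m, M2=9 kg, R2=3 m
For a disk: I = (1/2)*M*R^2, so I_A/I_B = (M1*R1^2)/(M2*R2^2)
M1*R1^2 = 7*4 = 28
M2*R2^2 = 9*9 = 81
I_A/I_B = 28/81 = 28/81

28/81


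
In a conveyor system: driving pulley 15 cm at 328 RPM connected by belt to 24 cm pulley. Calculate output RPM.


Given: D1 = 15 cm, w1 = 328 RPM, D2 = 24 cm
Using D1*w1 = D2*w2
w2 = D1*w1 / D2
w2 = 15*328 / 24
w2 = 4920 / 24
w2 = 205 RPM

205 RPM


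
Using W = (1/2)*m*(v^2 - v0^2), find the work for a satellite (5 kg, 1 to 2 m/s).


Given: m = 5 kg, v0 = 1 m/s, v = 2 m/s
Using W = (1/2)*m*(v^2 - v0^2)
v^2 = 2^2 = 4
v0^2 = 1^2 = 1
v^2 - v0^2 = 4 - 1 = 3
W = (1/2)*5*3 = 15/2 J

15/2 J


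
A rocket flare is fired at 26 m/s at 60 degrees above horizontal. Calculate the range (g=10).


Given: v0 = 26 m/s, theta = 60 deg, g = 10 m/s^2
sin(2*60) = sin(120) = sqrt(3)/2
Using R = v0^2 * sin(2*theta) / g
R = 26^2 * (sqrt(3)/2) / 10
R = 676 * sqrt(3) / 20
R = 169/5*sqrt(3) m

169/5*sqrt(3) m


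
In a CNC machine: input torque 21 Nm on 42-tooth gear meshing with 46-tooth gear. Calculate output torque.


Given: N1 = 42, N2 = 46, T1 = 21 Nm
Using T2/T1 = N2/N1
T2 = T1 * N2 / N1
T2 = 21 * 46 / 42
T2 = 966 / 42
T2 = 23 Nm

23 Nm


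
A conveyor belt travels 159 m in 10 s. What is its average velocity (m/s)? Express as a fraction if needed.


Given: distance d = 159 m, time t = 10 s
Using v = d / t
v = 159 / 10
v = 159/10 m/s

159/10 m/s


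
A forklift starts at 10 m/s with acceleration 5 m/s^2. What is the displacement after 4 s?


Given: v0 = 10 m/s, a = 5 m/s^2, t = 4 s
Using s = v0*t + (1/2)*a*t^2
s = 10*4 + (1/2)*5*4^2
s = 40 + (1/2)*80
s = 40 + 40
s = 80

80 m


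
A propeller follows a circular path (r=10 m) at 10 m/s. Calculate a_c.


Given: v = 10 m/s, r = 10 m
Using a_c = v^2 / r
a_c = 10^2 / 10
a_c = 100 / 10
a_c = 10 m/s^2

10 m/s^2


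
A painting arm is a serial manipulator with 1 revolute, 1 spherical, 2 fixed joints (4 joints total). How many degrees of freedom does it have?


Given: serial robot with 1 revolute, 1 spherical, 2 fixed joints
DOF contribution per joint type: revolute=1, prismatic=1, spherical=3, fixed=0
DOF = 1*1 + 1*3 + 2*0
DOF = 4

4


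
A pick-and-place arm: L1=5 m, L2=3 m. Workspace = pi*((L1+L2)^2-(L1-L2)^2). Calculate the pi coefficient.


Given: L1 = 5, L2 = 3
(L1+L2)^2 = (8)^2 = 64
(L1-L2)^2 = (2)^2 = 4
Difference = 64 - 4 = 60
This equals 4*L1*L2 = 4*5*3 = 60
Workspace area = 60*pi

60


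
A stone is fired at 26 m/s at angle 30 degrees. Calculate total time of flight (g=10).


Given: v0 = 26 m/s, theta = 30 deg, g = 10 m/s^2
sin(30) = 1/2
Using T = 2*v0*sin(theta) / g
T = 2*26*1/2 / 10
T = 26 / 10
T = 13/5 s

13/5 s


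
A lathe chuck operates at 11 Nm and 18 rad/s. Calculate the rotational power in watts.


Given: tau = 11 Nm, omega = 18 rad/s
Using P = tau * omega
P = 11 * 18
P = 198 W

198 W


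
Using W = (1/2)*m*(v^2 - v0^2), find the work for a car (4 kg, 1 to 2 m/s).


Given: m = 4 kg, v0 = 1 m/s, v = 2 m/s
Using W = (1/2)*m*(v^2 - v0^2)
v^2 = 2^2 = 4
v0^2 = 1^2 = 1
v^2 - v0^2 = 4 - 1 = 3
W = (1/2)*4*3 = 6 J

6 J


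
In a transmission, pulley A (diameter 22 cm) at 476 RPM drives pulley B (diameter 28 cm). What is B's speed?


Given: D1 = 22 cm, w1 = 476 RPM, D2 = 28 cm
Using D1*w1 = D2*w2
w2 = D1*w1 / D2
w2 = 22*476 / 28
w2 = 10472 / 28
w2 = 374 RPM

374 RPM


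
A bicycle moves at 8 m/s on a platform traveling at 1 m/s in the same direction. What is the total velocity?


Given: object velocity = 8 m/s, platform velocity = 1 m/s (same direction)
Using classical velocity addition: v_total = v_object + v_platform
v_total = 8 + 1
v_total = 9 m/s

9 m/s


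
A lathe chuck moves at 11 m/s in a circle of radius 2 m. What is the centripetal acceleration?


Given: v = 11 m/s, r = 2 m
Using a_c = v^2 / r
a_c = 11^2 / 2
a_c = 121 / 2
a_c = 121/2 m/s^2

121/2 m/s^2


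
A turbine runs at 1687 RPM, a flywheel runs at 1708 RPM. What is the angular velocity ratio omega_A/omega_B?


Given: RPM_A = 1687, RPM_B = 1708
omega = 2*pi*RPM/60, so omega_A/omega_B = RPM_A / RPM_B
omega_A/omega_B = 1687 / 1708
omega_A/omega_B = 241/244

241/244


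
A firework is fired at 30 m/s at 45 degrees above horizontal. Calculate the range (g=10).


Given: v0 = 30 m/s, theta = 45 deg, g = 10 m/s^2
sin(2*45) = sin(90) = 1
Using R = v0^2 * sin(2*theta) / g
R = 30^2 * 1 / 10
R = 900 / 10
R = 90 m

90 m


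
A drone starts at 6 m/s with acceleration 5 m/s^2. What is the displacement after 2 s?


Given: v0 = 6 m/s, a = 5 m/s^2, t = 2 s
Using s = v0*t + (1/2)*a*t^2
s = 6*2 + (1/2)*5*2^2
s = 12 + (1/2)*20
s = 12 + 10
s = 22

22 m


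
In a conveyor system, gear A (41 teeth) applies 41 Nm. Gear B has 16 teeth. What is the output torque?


Given: N1 = 41, N2 = 16, T1 = 41 Nm
Using T2/T1 = N2/N1
T2 = T1 * N2 / N1
T2 = 41 * 16 / 41
T2 = 656 / 41
T2 = 16 Nm

16 Nm


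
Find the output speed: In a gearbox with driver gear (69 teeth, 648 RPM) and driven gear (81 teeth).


Given: N1 = 69 teeth, w1 = 648 RPM, N2 = 81 teeth
Using N1*w1 = N2*w2
w2 = N1*w1 / N2
w2 = 69*648 / 81
w2 = 44712 / 81
w2 = 552 RPM

552 RPM


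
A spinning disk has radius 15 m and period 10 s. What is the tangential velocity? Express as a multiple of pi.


Given: radius r = 15 m, period T = 10 s
Using v = 2*pi*r / T
v = 2*pi*15 / 10
v = 30*pi / 10
v = 3*pi m/s

3*pi m/s


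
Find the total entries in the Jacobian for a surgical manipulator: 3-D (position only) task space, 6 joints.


Given: task space dimension = 3, joints = 6
Jacobian is a 3 x 6 matrix
Total entries = rows * columns
Total = 3 * 6
Total = 18

18


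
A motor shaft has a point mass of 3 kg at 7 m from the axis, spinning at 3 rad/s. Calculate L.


Given: m = 3 kg, r = 7 m, omega = 3 rad/s
For a point mass: I = m*r^2
I = 3*7^2 = 3*49 = 147
L = I*omega = 147*3
L = 441 kg*m^2/s

441 kg*m^2/s


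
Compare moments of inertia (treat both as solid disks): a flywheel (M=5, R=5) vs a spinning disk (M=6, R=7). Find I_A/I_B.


Given: M1=5 kg, R1=5 m, M2=6 kg, R2=7 m
For a disk: I = (1/2)*M*R^2, so I_A/I_B = (M1*R1^2)/(M2*R2^2)
M1*R1^2 = 5*25 = 125
M2*R2^2 = 6*49 = 294
I_A/I_B = 125/294 = 125/294

125/294


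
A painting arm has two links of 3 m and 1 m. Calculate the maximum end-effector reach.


Given: L1 = 3 m, L2 = 1 m
For a 2-link planar arm, max reach = L1 + L2 (fully extended)
Max reach = 3 + 1
Max reach = 4 m

4 m


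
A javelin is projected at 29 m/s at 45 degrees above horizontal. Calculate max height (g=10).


Given: v0 = 29 m/s, theta = 45 deg, g = 10 m/s^2
sin^2(45) = 1/2
Using H = v0^2 * sin^2(theta) / (2*g)
H = 29^2 * 1/2 / (2*10)
H = 841 * 1/2 / 20
H = 841/2 / 20
H = 841/40 m

841/40 m


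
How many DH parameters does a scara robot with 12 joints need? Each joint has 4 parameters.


Given: 12 joints, 4 DH parameters per joint (d, theta, a, alpha)
Total DH parameters = number_of_joints * 4
Total = 12 * 4
Total = 48

48


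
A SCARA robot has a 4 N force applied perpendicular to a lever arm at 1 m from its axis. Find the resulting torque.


Given: F = 4 N, r = 1 m, angle = 90 deg (perpendicular)
Using tau = F * r * sin(90)
sin(90) = 1
tau = 4 * 1 * 1
tau = 4 Nm

4 Nm


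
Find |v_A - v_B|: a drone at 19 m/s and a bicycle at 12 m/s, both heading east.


Given: v_A = 19 m/s east, v_B = 12 m/s east
Both move in the same direction; relative speed = |v_A - v_B|
|19 - 12| = |7|
= 7 m/s

7 m/s


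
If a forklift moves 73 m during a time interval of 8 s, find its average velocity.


Given: distance d = 73 m, time t = 8 s
Using v = d / t
v = 73 / 8
v = 73/8 m/s

73/8 m/s


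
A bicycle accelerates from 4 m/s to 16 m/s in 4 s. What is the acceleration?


Given: initial velocity v0 = 4 m/s, final velocity v = 16 m/s, time t = 4 s
Using a = (v - v0) / t
a = (16 - 4) / 4
a = 12 / 4
a = 3 m/s^2

3 m/s^2


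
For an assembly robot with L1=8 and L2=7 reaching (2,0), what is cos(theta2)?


Given: L1 = 8, L2 = 7, target (x, y) = (2, 0)
Using cos(theta2) = (x^2 + y^2 - L1^2 - L2^2) / (2*L1*L2)
x^2 + y^2 = 2^2 + 0 = 4
L1^2 + L2^2 = 64 + 49 = 113
Numerator = 4 - 113 = -109
Denominator = 2*8*7 = 112
cos(theta2) = -109/112 = -109/112

-109/112


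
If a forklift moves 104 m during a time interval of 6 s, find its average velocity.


Given: distance d = 104 m, time t = 6 s
Using v = d / t
v = 104 / 6
v = 52/3 m/s

52/3 m/s


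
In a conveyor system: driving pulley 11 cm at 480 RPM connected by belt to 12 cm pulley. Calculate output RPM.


Given: D1 = 11 cm, w1 = 480 RPM, D2 = 12 cm
Using D1*w1 = D2*w2
w2 = D1*w1 / D2
w2 = 11*480 / 12
w2 = 5280 / 12
w2 = 440 RPM

440 RPM


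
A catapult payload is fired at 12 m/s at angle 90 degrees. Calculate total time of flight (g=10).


Given: v0 = 12 m/s, theta = 90 deg, g = 10 m/s^2
sin(90) = 1
Using T = 2*v0*sin(theta) / g
T = 2*12*1 / 10
T = 24 / 10
T = 12/5 s

12/5 s


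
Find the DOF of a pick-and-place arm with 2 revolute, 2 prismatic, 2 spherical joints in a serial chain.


Given: serial robot with 2 revolute, 2 prismatic, 2 spherical joints
DOF contribution per joint type: revolute=1, prismatic=1, spherical=3, fixed=0
DOF = 2*1 + 2*1 + 2*3
DOF = 10

10


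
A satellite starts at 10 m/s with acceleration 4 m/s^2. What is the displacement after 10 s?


Given: v0 = 10 m/s, a = 4 m/s^2, t = 10 s
Using s = v0*t + (1/2)*a*t^2
s = 10*10 + (1/2)*4*10^2
s = 100 + (1/2)*400
s = 100 + 200
s = 300

300 m


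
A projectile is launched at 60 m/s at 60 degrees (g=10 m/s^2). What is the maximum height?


Given: v0 = 60 m/s, theta = 60 deg, g = 10 m/s^2
sin^2(60) = 3/4
Using H = v0^2 * sin^2(theta) / (2*g)
H = 60^2 * 3/4 / (2*10)
H = 3600 * 3/4 / 20
H = 2700 / 20
H = 135 m

135 m


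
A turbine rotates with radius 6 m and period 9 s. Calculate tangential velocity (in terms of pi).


Given: radius r = 6 m, period T = 9 s
Using v = 2*pi*r / T
v = 2*pi*6 / 9
v = 12*pi / 9
v = 4/3*pi m/s

4/3*pi m/s


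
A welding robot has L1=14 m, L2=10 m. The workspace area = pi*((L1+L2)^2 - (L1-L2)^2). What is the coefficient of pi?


Given: L1 = 14, L2 = 10
(L1+L2)^2 = (24)^2 = 576
(L1-L2)^2 = (4)^2 = 16
Difference = 576 - 16 = 560
This equals 4*L1*L2 = 4*14*10 = 560
Workspace area = 560*pi

560


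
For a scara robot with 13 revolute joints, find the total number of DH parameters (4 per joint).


Given: 13 joints, 4 DH parameters per joint (d, theta, a, alpha)
Total DH parameters = number_of_joints * 4
Total = 13 * 4
Total = 52

52


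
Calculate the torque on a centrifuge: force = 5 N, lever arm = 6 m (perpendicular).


Given: F = 5 N, r = 6 m, angle = 90 deg (perpendicular)
Using tau = F * r * sin(90)
sin(90) = 1
tau = 5 * 6 * 1
tau = 30 Nm

30 Nm


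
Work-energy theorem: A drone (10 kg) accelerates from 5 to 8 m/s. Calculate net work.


Given: m = 10 kg, v0 = 5 m/s, v = 8 m/s
Using W = (1/2)*m*(v^2 - v0^2)
v^2 = 8^2 = 64
v0^2 = 5^2 = 25
v^2 - v0^2 = 64 - 25 = 39
W = (1/2)*10*39 = 195 J

195 J


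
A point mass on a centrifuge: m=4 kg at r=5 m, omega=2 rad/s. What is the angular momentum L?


Given: m = 4 kg, r = 5 m, omega = 2 rad/s
For a point mass: I = m*r^2
I = 4*5^2 = 4*25 = 100
L = I*omega = 100*2
L = 200 kg*m^2/s

200 kg*m^2/s


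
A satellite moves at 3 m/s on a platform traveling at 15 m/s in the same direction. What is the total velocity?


Given: object velocity = 3 m/s, platform velocity = 15 m/s (same direction)
Using classical velocity addition: v_total = v_object + v_platform
v_total = 3 + 15
v_total = 18 m/s

18 m/s


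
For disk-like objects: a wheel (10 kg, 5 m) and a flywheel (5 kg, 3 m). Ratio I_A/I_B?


Given: M1=10 kg, R1=5 m, M2=5 kg, R2=3 m
For a disk: I = (1/2)*M*R^2, so I_A/I_B = (M1*R1^2)/(M2*R2^2)
M1*R1^2 = 10*25 = 250
M2*R2^2 = 5*9 = 45
I_A/I_B = 250/45 = 50/9

50/9


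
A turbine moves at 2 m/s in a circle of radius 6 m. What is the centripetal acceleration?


Given: v = 2 m/s, r = 6 m
Using a_c = v^2 / r
a_c = 2^2 / 6
a_c = 4 / 6
a_c = 2/3 m/s^2

2/3 m/s^2


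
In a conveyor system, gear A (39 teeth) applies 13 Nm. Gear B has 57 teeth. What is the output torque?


Given: N1 = 39, N2 = 57, T1 = 13 Nm
Using T2/T1 = N2/N1
T2 = T1 * N2 / N1
T2 = 13 * 57 / 39
T2 = 741 / 39
T2 = 19 Nm

19 Nm


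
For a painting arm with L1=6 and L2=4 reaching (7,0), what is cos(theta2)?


Given: L1 = 6, L2 = 4, target (x, y) = (7, 0)
Using cos(theta2) = (x^2 + y^2 - L1^2 - L2^2) / (2*L1*L2)
x^2 + y^2 = 7^2 + 0 = 49
L1^2 + L2^2 = 36 + 16 = 52
Numerator = 49 - 52 = -3
Denominator = 2*6*4 = 48
cos(theta2) = -3/48 = -1/16

-1/16


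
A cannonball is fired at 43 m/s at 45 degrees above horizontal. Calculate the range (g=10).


Given: v0 = 43 m/s, theta = 45 deg, g = 10 m/s^2
sin(2*45) = sin(90) = 1
Using R = v0^2 * sin(2*theta) / g
R = 43^2 * 1 / 10
R = 1849 / 10
R = 1849/10 m

1849/10 m


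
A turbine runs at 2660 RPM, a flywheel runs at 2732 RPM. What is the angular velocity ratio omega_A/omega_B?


Given: RPM_A = 2660, RPM_B = 2732
omega = 2*pi*RPM/60, so omega_A/omega_B = RPM_A / RPM_B
omega_A/omega_B = 2660 / 2732
omega_A/omega_B = 665/683

665/683


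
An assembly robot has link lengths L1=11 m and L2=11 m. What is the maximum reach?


Given: L1 = 11 m, L2 = 11 m
For a 2-link planar arm, max reach = L1 + L2 (fully extended)
Max reach = 11 + 11
Max reach = 22 m

22 m


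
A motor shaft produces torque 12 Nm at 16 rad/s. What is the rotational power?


Given: tau = 12 Nm, omega = 16 rad/s
Using P = tau * omega
P = 12 * 16
P = 192 W

192 W


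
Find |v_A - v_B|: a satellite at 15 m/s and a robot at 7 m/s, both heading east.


Given: v_A = 15 m/s east, v_B = 7 m/s east
Both move in the same direction; relative speed = |v_A - v_B|
|15 - 7| = |8|
= 8 m/s

8 m/s


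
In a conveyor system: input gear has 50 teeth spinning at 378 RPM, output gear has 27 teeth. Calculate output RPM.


Given: N1 = 50 teeth, w1 = 378 RPM, N2 = 27 teeth
Using N1*w1 = N2*w2
w2 = N1*w1 / N2
w2 = 50*378 / 27
w2 = 18900 / 27
w2 = 700 RPM

700 RPM


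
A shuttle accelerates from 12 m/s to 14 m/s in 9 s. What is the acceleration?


Given: initial velocity v0 = 12 m/s, final velocity v = 14 m/s, time t = 9 s
Using a = (v - v0) / t
a = (14 - 12) / 9
a = 2 / 9
a = 2/9 m/s^2

2/9 m/s^2


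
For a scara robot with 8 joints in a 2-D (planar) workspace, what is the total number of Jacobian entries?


Given: task space dimension = 2, joints = 8
Jacobian is a 2 x 8 matrix
Total entries = rows * columns
Total = 2 * 8
Total = 16

16


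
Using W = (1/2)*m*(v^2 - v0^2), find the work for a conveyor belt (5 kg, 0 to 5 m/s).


Given: m = 5 kg, v0 = 0 m/s, v = 5 m/s
Using W = (1/2)*m*(v^2 - v0^2)
v^2 = 5^2 = 25
v0^2 = 0^2 = 0
v^2 - v0^2 = 25 - 0 = 25
W = (1/2)*5*25 = 125/2 J

125/2 J


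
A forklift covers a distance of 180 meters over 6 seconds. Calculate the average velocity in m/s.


Given: distance d = 180 m, time t = 6 s
Using v = d / t
v = 180 / 6
v = 30 m/s

30 m/s


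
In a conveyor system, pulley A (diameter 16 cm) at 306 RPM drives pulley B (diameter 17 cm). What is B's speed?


Given: D1 = 16 cm, w1 = 306 RPM, D2 = 17 cm
Using D1*w1 = D2*w2
w2 = D1*w1 / D2
w2 = 16*306 / 17
w2 = 4896 / 17
w2 = 288 RPM

288 RPM


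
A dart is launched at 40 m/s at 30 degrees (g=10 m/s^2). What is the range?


Given: v0 = 40 m/s, theta = 30 deg, g = 10 m/s^2
sin(2*30) = sin(60) = sqrt(3)/2
Using R = v0^2 * sin(2*theta) / g
R = 40^2 * (sqrt(3)/2) / 10
R = 1600 * sqrt(3) / 20
R = 80*sqrt(3) m

80*sqrt(3) m


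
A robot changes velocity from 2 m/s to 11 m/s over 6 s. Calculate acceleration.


Given: initial velocity v0 = 2 m/s, final velocity v = 11 m/s, time t = 6 s
Using a = (v - v0) / t
a = (11 - 2) / 6
a = 9 / 6
a = 3/2 m/s^2

3/2 m/s^2


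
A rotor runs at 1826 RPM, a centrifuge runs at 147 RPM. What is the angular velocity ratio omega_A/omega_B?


Given: RPM_A = 1826, RPM_B = 147
omega = 2*pi*RPM/60, so omega_A/omega_B = RPM_A / RPM_B
omega_A/omega_B = 1826 / 147
omega_A/omega_B = 1826/147

1826/147


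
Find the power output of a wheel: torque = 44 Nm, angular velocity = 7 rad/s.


Given: tau = 44 Nm, omega = 7 rad/s
Using P = tau * omega
P = 44 * 7
P = 308 W

308 W


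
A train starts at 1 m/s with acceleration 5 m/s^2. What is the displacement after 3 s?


Given: v0 = 1 m/s, a = 5 m/s^2, t = 3 s
Using s = v0*t + (1/2)*a*t^2
s = 1*3 + (1/2)*5*3^2
s = 3 + (1/2)*45
s = 3 + 45/2
s = 51/2

51/2 m


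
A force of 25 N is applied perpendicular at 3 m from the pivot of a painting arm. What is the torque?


Given: F = 25 N, r = 3 m, angle = 90 deg (perpendicular)
Using tau = F * r * sin(90)
sin(90) = 1
tau = 25 * 3 * 1
tau = 75 Nm

75 Nm


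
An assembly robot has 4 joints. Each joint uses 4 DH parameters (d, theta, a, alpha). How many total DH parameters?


Given: 4 joints, 4 DH parameters per joint (d, theta, a, alpha)
Total DH parameters = number_of_joints * 4
Total = 4 * 4
Total = 16

16


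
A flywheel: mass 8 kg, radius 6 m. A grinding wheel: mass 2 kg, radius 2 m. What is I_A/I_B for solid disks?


Given: M1=8 kg, R1=6 m, M2=2 kg, R2=2 m
For a disk: I = (1/2)*M*R^2, so I_A/I_B = (M1*R1^2)/(M2*R2^2)
M1*R1^2 = 8*36 = 288
M2*R2^2 = 2*4 = 8
I_A/I_B = 288/8 = 36

36


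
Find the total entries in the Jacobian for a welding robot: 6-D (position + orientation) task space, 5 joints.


Given: task space dimension = 6, joints = 5
Jacobian is a 6 x 5 matrix
Total entries = rows * columns
Total = 6 * 5
Total = 30

30


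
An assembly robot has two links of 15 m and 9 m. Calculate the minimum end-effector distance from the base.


Given: L1 = 15 m, L2 = 9 m
For a 2-link planar arm, min reach = |L1 - L2| (second link folded back)
Min reach = |15 - 9|
Min reach = 6 m

6 m


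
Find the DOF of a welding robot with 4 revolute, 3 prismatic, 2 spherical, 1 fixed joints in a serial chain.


Given: serial robot with 4 revolute, 3 prismatic, 2 spherical, 1 fixed joints
DOF contribution per joint type: revolute=1, prismatic=1, spherical=3, fixed=0
DOF = 4*1 + 3*1 + 2*3 + 1*0
DOF = 13

13


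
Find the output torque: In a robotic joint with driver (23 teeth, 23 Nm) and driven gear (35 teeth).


Given: N1 = 23, N2 = 35, T1 = 23 Nm
Using T2/T1 = N2/N1
T2 = T1 * N2 / N1
T2 = 23 * 35 / 23
T2 = 805 / 23
T2 = 35 Nm

35 Nm


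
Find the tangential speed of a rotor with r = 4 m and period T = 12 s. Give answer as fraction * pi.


Given: radius r = 4 m, period T = 12 s
Using v = 2*pi*r / T
v = 2*pi*4 / 12
v = 8*pi / 12
v = 2/3*pi m/s

2/3*pi m/s


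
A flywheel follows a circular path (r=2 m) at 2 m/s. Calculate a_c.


Given: v = 2 m/s, r = 2 m
Using a_c = v^2 / r
a_c = 2^2 / 2
a_c = 4 / 2
a_c = 2 m/s^2

2 m/s^2


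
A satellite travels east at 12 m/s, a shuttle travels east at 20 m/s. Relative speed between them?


Given: v_A = 12 m/s east, v_B = 20 m/s east
Both move in the same direction; relative speed = |v_A - v_B|
|12 - 20| = |-8|
= 8 m/s

8 m/s


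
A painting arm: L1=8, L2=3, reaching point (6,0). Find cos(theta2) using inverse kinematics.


Given: L1 = 8, L2 = 3, target (x, y) = (6, 0)
Using cos(theta2) = (x^2 + y^2 - L1^2 - L2^2) / (2*L1*L2)
x^2 + y^2 = 6^2 + 0 = 36
L1^2 + L2^2 = 64 + 9 = 73
Numerator = 36 - 73 = -37
Denominator = 2*8*3 = 48
cos(theta2) = -37/48 = -37/48

-37/48


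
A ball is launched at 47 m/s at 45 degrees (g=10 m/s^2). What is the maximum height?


Given: v0 = 47 m/s, theta = 45 deg, g = 10 m/s^2
sin^2(45) = 1/2
Using H = v0^2 * sin^2(theta) / (2*g)
H = 47^2 * 1/2 / (2*10)
H = 2209 * 1/2 / 20
H = 2209/2 / 20
H = 2209/40 m

2209/40 m


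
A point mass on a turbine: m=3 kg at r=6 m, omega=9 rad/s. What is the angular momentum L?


Given: m = 3 kg, r = 6 m, omega = 9 rad/s
For a point mass: I = m*r^2
I = 3*6^2 = 3*36 = 108
L = I*omega = 108*9
L = 972 kg*m^2/s

972 kg*m^2/s


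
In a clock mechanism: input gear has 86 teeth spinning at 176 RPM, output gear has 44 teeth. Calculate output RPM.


Given: N1 = 86 teeth, w1 = 176 RPM, N2 = 44 teeth
Using N1*w1 = N2*w2
w2 = N1*w1 / N2
w2 = 86*176 / 44
w2 = 15136 / 44
w2 = 344 RPM

344 RPM


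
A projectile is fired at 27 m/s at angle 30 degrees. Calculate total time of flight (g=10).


Given: v0 = 27 m/s, theta = 30 deg, g = 10 m/s^2
sin(30) = 1/2
Using T = 2*v0*sin(theta) / g
T = 2*27*1/2 / 10
T = 27 / 10
T = 27/10 s

27/10 s


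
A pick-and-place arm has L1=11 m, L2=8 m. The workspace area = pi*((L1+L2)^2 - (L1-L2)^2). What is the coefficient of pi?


Given: L1 = 11, L2 = 8
(L1+L2)^2 = (19)^2 = 361
(L1-L2)^2 = (3)^2 = 9
Difference = 361 - 9 = 352
This equals 4*L1*L2 = 4*11*8 = 352
Workspace area = 352*pi

352


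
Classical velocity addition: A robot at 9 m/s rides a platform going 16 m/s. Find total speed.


Given: object velocity = 9 m/s, platform velocity = 16 m/s (same direction)
Using classical velocity addition: v_total = v_object + v_platform
v_total = 9 + 16
v_total = 25 m/s

25 m/s


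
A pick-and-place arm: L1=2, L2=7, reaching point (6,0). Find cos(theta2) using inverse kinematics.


Given: L1 = 2, L2 = 7, target (x, y) = (6, 0)
Using cos(theta2) = (x^2 + y^2 - L1^2 - L2^2) / (2*L1*L2)
x^2 + y^2 = 6^2 + 0 = 36
L1^2 + L2^2 = 4 + 49 = 53
Numerator = 36 - 53 = -17
Denominator = 2*2*7 = 28
cos(theta2) = -17/28 = -17/28

-17/28


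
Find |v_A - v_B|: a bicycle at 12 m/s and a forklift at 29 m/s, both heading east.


Given: v_A = 12 m/s east, v_B = 29 m/s east
Both move in the same direction; relative speed = |v_A - v_B|
|12 - 29| = |-17|
= 17 m/s

17 m/s


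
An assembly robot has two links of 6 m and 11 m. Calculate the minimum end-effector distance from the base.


Given: L1 = 6 m, L2 = 11 m
For a 2-link planar arm, min reach = |L1 - L2| (second link folded back)
Min reach = |6 - 11|
Min reach = 5 m

5 m


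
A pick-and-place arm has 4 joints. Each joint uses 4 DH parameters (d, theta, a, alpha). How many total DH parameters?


Given: 4 joints, 4 DH parameters per joint (d, theta, a, alpha)
Total DH parameters = number_of_joints * 4
Total = 4 * 4
Total = 16

16


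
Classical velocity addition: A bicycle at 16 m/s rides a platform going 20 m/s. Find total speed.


Given: object velocity = 16 m/s, platform velocity = 20 m/s (same direction)
Using classical velocity addition: v_total = v_object + v_platform
v_total = 16 + 20
v_total = 36 m/s

36 m/s


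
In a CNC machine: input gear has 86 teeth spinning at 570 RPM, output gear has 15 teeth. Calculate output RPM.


Given: N1 = 86 teeth, w1 = 570 RPM, N2 = 15 teeth
Using N1*w1 = N2*w2
w2 = N1*w1 / N2
w2 = 86*570 / 15
w2 = 49020 / 15
w2 = 3268 RPM

3268 RPM


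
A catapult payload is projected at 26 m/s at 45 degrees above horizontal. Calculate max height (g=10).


Given: v0 = 26 m/s, theta = 45 deg, g = 10 m/s^2
sin^2(45) = 1/2
Using H = v0^2 * sin^2(theta) / (2*g)
H = 26^2 * 1/2 / (2*10)
H = 676 * 1/2 / 20
H = 338 / 20
H = 169/10 m

169/10 m


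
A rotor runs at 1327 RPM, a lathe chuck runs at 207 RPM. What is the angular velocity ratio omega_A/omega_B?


Given: RPM_A = 1327, RPM_B = 207
omega = 2*pi*RPM/60, so omega_A/omega_B = RPM_A / RPM_B
omega_A/omega_B = 1327 / 207
omega_A/omega_B = 1327/207

1327/207


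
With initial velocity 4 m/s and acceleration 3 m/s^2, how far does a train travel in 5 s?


Given: v0 = 4 m/s, a = 3 m/s^2, t = 5 s
Using s = v0*t + (1/2)*a*t^2
s = 4*5 + (1/2)*3*5^2
s = 20 + (1/2)*75
s = 20 + 75/2
s = 115/2

115/2 m


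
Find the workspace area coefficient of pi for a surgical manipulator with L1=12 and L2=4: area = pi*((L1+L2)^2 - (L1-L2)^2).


Given: L1 = 12, L2 = 4
(L1+L2)^2 = (16)^2 = 256
(L1-L2)^2 = (8)^2 = 64
Difference = 256 - 64 = 192
This equals 4*L1*L2 = 4*12*4 = 192
Workspace area = 192*pi

192


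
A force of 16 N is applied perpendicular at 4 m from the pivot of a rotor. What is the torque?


Given: F = 16 N, r = 4 m, angle = 90 deg (perpendicular)
Using tau = F * r * sin(90)
sin(90) = 1
tau = 16 * 4 * 1
tau = 64 Nm

64 Nm


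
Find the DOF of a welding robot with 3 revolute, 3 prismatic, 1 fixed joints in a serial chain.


Given: serial robot with 3 revolute, 3 prismatic, 1 fixed joints
DOF contribution per joint type: revolute=1, prismatic=1, spherical=3, fixed=0
DOF = 3*1 + 3*1 + 1*0
DOF = 6

6


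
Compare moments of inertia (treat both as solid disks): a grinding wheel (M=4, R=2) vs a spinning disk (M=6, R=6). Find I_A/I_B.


Given: M1=4 kg, R1=2 m, M2=6 kg, R2=6 m
For a disk: I = (1/2)*M*R^2, so I_A/I_B = (M1*R1^2)/(M2*R2^2)
M1*R1^2 = 4*4 = 16
M2*R2^2 = 6*36 = 216
I_A/I_B = 16/216 = 2/27

2/27


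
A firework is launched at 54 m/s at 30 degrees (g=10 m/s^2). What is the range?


Given: v0 = 54 m/s, theta = 30 deg, g = 10 m/s^2
sin(2*30) = sin(60) = sqrt(3)/2
Using R = v0^2 * sin(2*theta) / g
R = 54^2 * (sqrt(3)/2) / 10
R = 2916 * sqrt(3) / 20
R = 729/5*sqrt(3) m

729/5*sqrt(3) m


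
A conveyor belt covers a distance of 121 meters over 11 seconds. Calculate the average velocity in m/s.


Given: distance d = 121 m, time t = 11 s
Using v = d / t
v = 121 / 11
v = 11 m/s

11 m/s


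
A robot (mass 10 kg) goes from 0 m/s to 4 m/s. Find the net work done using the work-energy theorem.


Given: m = 10 kg, v0 = 0 m/s, v = 4 m/s
Using W = (1/2)*m*(v^2 - v0^2)
v^2 = 4^2 = 16
v0^2 = 0^2 = 0
v^2 - v0^2 = 16 - 0 = 16
W = (1/2)*10*16 = 80 J

80 J


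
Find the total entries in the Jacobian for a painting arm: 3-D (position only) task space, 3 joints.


Given: task space dimension = 3, joints = 3
Jacobian is a 3 x 3 matrix
Total entries = rows * columns
Total = 3 * 3
Total = 9

9


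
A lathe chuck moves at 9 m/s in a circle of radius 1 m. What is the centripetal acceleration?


Given: v = 9 m/s, r = 1 m
Using a_c = v^2 / r
a_c = 9^2 / 1
a_c = 81 / 1
a_c = 81 m/s^2

81 m/s^2


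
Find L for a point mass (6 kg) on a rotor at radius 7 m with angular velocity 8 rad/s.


Given: m = 6 kg, r = 7 m, omega = 8 rad/s
For a point mass: I = m*r^2
I = 6*7^2 = 6*49 = 294
L = I*omega = 294*8
L = 2352 kg*m^2/s

2352 kg*m^2/s


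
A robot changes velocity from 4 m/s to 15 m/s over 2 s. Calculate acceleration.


Given: initial velocity v0 = 4 m/s, final velocity v = 15 m/s, time t = 2 s
Using a = (v - v0) / t
a = (15 - 4) / 2
a = 11 / 2
a = 11/2 m/s^2

11/2 m/s^2


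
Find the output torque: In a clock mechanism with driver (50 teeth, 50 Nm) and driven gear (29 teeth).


Given: N1 = 50, N2 = 29, T1 = 50 Nm
Using T2/T1 = N2/N1
T2 = T1 * N2 / N1
T2 = 50 * 29 / 50
T2 = 1450 / 50
T2 = 29 Nm

29 Nm


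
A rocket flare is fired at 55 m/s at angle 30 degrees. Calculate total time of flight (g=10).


Given: v0 = 55 m/s, theta = 30 deg, g = 10 m/s^2
sin(30) = 1/2
Using T = 2*v0*sin(theta) / g
T = 2*55*1/2 / 10
T = 55 / 10
T = 11/2 s

11/2 s


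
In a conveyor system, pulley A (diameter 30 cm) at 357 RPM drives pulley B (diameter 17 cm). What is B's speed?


Given: D1 = 30 cm, w1 = 357 RPM, D2 = 17 cm
Using D1*w1 = D2*w2
w2 = D1*w1 / D2
w2 = 30*357 / 17
w2 = 10710 / 17
w2 = 630 RPM

630 RPM


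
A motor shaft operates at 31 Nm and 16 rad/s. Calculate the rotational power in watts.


Given: tau = 31 Nm, omega = 16 rad/s
Using P = tau * omega
P = 31 * 16
P = 496 W

496 W


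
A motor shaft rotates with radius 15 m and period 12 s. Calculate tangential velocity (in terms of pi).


Given: radius r = 15 m, period T = 12 s
Using v = 2*pi*r / T
v = 2*pi*15 / 12
v = 30*pi / 12
v = 5/2*pi m/s

5/2*pi m/s


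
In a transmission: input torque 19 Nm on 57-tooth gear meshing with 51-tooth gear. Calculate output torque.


Given: N1 = 57, N2 = 51, T1 = 19 Nm
Using T2/T1 = N2/N1
T2 = T1 * N2 / N1
T2 = 19 * 51 / 57
T2 = 969 / 57
T2 = 17 Nm

17 Nm


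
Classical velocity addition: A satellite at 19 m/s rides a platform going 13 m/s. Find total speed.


Given: object velocity = 19 m/s, platform velocity = 13 m/s (same direction)
Using classical velocity addition: v_total = v_object + v_platform
v_total = 19 + 13
v_total = 32 m/s

32 m/s


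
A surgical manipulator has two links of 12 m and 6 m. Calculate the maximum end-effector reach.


Given: L1 = 12 m, L2 = 6 m
For a 2-link planar arm, max reach = L1 + L2 (fully extended)
Max reach = 12 + 6
Max reach = 18 m

18 m


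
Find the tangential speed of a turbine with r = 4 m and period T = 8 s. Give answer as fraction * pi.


Given: radius r = 4 m, period T = 8 s
Using v = 2*pi*r / T
v = 2*pi*4 / 8
v = 8*pi / 8
v = 1*pi m/s

1*pi m/s


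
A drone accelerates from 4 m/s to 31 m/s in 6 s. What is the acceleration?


Given: initial velocity v0 = 4 m/s, final velocity v = 31 m/s, time t = 6 s
Using a = (v - v0) / t
a = (31 - 4) / 6
a = 27 / 6
a = 9/2 m/s^2

9/2 m/s^2


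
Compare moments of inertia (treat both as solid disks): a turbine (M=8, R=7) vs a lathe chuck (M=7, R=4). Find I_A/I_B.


Given: M1=8 kg, R1=7 m, M2=7 kg, R2=4 m
For a disk: I = (1/2)*M*R^2, so I_A/I_B = (M1*R1^2)/(M2*R2^2)
M1*R1^2 = 8*49 = 392
M2*R2^2 = 7*16 = 112
I_A/I_B = 392/112 = 7/2

7/2


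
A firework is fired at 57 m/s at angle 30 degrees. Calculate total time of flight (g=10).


Given: v0 = 57 m/s, theta = 30 deg, g = 10 m/s^2
sin(30) = 1/2
Using T = 2*v0*sin(theta) / g
T = 2*57*1/2 / 10
T = 57 / 10
T = 57/10 s

57/10 s


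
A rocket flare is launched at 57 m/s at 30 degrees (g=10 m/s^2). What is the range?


Given: v0 = 57 m/s, theta = 30 deg, g = 10 m/s^2
sin(2*30) = sin(60) = sqrt(3)/2
Using R = v0^2 * sin(2*theta) / g
R = 57^2 * (sqrt(3)/2) / 10
R = 3249 * sqrt(3) / 20
R = 3249/20*sqrt(3) m

3249/20*sqrt(3) m


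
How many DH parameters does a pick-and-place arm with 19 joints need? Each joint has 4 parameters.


Given: 19 joints, 4 DH parameters per joint (d, theta, a, alpha)
Total DH parameters = number_of_joints * 4
Total = 19 * 4
Total = 76

76


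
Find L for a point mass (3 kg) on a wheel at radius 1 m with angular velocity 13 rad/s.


Given: m = 3 kg, r = 1 m, omega = 13 rad/s
For a point mass: I = m*r^2
I = 3*1^2 = 3*1 = 3
L = I*omega = 3*13
L = 39 kg*m^2/s

39 kg*m^2/s


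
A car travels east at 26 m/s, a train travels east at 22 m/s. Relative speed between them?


Given: v_A = 26 m/s east, v_B = 22 m/s east
Both move in the same direction; relative speed = |v_A - v_B|
|26 - 22| = |4|
= 4 m/s

4 m/s


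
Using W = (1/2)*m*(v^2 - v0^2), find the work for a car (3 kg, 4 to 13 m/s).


Given: m = 3 kg, v0 = 4 m/s, v = 13 m/s
Using W = (1/2)*m*(v^2 - v0^2)
v^2 = 13^2 = 169
v0^2 = 4^2 = 16
v^2 - v0^2 = 169 - 16 = 153
W = (1/2)*3*153 = 459/2 J

459/2 J


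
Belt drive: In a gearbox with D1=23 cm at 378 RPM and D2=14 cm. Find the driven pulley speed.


Given: D1 = 23 cm, w1 = 378 RPM, D2 = 14 cm
Using D1*w1 = D2*w2
w2 = D1*w1 / D2
w2 = 23*378 / 14
w2 = 8694 / 14
w2 = 621 RPM

621 RPM


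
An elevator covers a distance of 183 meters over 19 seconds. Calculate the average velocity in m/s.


Given: distance d = 183 m, time t = 19 s
Using v = d / t
v = 183 / 19
v = 183/19 m/s

183/19 m/s


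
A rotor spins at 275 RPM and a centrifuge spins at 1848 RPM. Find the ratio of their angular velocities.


Given: RPM_A = 275, RPM_B = 1848
omega = 2*pi*RPM/60, so omega_A/omega_B = RPM_A / RPM_B
omega_A/omega_B = 275 / 1848
omega_A/omega_B = 25/168

25/168


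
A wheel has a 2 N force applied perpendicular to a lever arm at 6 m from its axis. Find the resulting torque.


Given: F = 2 N, r = 6 m, angle = 90 deg (perpendicular)
Using tau = F * r * sin(90)
sin(90) = 1
tau = 2 * 6 * 1
tau = 12 Nm

12 Nm


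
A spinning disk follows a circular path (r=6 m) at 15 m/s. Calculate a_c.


Given: v = 15 m/s, r = 6 m
Using a_c = v^2 / r
a_c = 15^2 / 6
a_c = 225 / 6
a_c = 75/2 m/s^2

75/2 m/s^2


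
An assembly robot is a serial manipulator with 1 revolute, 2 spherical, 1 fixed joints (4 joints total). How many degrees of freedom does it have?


Given: serial robot with 1 revolute, 2 spherical, 1 fixed joints
DOF contribution per joint type: revolute=1, prismatic=1, spherical=3, fixed=0
DOF = 1*1 + 2*3 + 1*0
DOF = 7

7


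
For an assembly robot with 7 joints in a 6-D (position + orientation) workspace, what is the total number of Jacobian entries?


Given: task space dimension = 6, joints = 7
Jacobian is a 6 x 7 matrix
Total entries = rows * columns
Total = 6 * 7
Total = 42

42


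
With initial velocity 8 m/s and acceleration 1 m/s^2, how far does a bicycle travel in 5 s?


Given: v0 = 8 m/s, a = 1 m/s^2, t = 5 s
Using s = v0*t + (1/2)*a*t^2
s = 8*5 + (1/2)*1*5^2
s = 40 + (1/2)*25
s = 40 + 25/2
s = 105/2

105/2 m


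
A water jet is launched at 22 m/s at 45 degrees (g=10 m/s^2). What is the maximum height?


Given: v0 = 22 m/s, theta = 45 deg, g = 10 m/s^2
sin^2(45) = 1/2
Using H = v0^2 * sin^2(theta) / (2*g)
H = 22^2 * 1/2 / (2*10)
H = 484 * 1/2 / 20
H = 242 / 20
H = 121/10 m

121/10 m


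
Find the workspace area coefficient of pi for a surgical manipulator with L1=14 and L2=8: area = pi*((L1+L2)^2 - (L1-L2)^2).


Given: L1 = 14, L2 = 8
(L1+L2)^2 = (22)^2 = 484
(L1-L2)^2 = (6)^2 = 36
Difference = 484 - 36 = 448
This equals 4*L1*L2 = 4*14*8 = 448
Workspace area = 448*pi

448


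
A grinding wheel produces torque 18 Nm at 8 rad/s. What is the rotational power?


Given: tau = 18 Nm, omega = 8 rad/s
Using P = tau * omega
P = 18 * 8
P = 144 W

144 W


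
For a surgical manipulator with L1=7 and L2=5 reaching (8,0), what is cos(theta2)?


Given: L1 = 7, L2 = 5, target (x, y) = (8, 0)
Using cos(theta2) = (x^2 + y^2 - L1^2 - L2^2) / (2*L1*L2)
x^2 + y^2 = 8^2 + 0 = 64
L1^2 + L2^2 = 49 + 25 = 74
Numerator = 64 - 74 = -10
Denominator = 2*7*5 = 70
cos(theta2) = -10/70 = -1/7

-1/7


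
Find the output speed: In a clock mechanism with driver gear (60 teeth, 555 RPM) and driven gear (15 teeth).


Given: N1 = 60 teeth, w1 = 555 RPM, N2 = 15 teeth
Using N1*w1 = N2*w2
w2 = N1*w1 / N2
w2 = 60*555 / 15
w2 = 33300 / 15
w2 = 2220 RPM

2220 RPM


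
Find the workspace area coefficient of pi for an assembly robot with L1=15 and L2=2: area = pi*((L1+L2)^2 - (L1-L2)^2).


Given: L1 = 15, L2 = 2
(L1+L2)^2 = (17)^2 = 289
(L1-L2)^2 = (13)^2 = 169
Difference = 289 - 169 = 120
This equals 4*L1*L2 = 4*15*2 = 120
Workspace area = 120*pi

120


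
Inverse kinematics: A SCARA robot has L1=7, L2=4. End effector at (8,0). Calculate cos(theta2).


Given: L1 = 7, L2 = 4, target (x, y) = (8, 0)
Using cos(theta2) = (x^2 + y^2 - L1^2 - L2^2) / (2*L1*L2)
x^2 + y^2 = 8^2 + 0 = 64
L1^2 + L2^2 = 49 + 16 = 65
Numerator = 64 - 65 = -1
Denominator = 2*7*4 = 56
cos(theta2) = -1/56 = -1/56

-1/56


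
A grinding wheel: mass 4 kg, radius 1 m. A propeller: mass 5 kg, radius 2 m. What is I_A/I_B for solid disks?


Given: M1=4 kg, R1=1 m, M2=5 kg, R2=2 m
For a disk: I = (1/2)*M*R^2, so I_A/I_B = (M1*R1^2)/(M2*R2^2)
M1*R1^2 = 4*1 = 4
M2*R2^2 = 5*4 = 20
I_A/I_B = 4/20 = 1/5

1/5


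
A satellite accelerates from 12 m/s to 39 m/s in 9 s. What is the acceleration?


Given: initial velocity v0 = 12 m/s, final velocity v = 39 m/s, time t = 9 s
Using a = (v - v0) / t
a = (39 - 12) / 9
a = 27 / 9
a = 3 m/s^2

3 m/s^2


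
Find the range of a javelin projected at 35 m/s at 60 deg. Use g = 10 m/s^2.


Given: v0 = 35 m/s, theta = 60 deg, g = 10 m/s^2
sin(2*60) = sin(120) = sqrt(3)/2
Using R = v0^2 * sin(2*theta) / g
R = 35^2 * (sqrt(3)/2) / 10
R = 1225 * sqrt(3) / 20
R = 245/4*sqrt(3) m

245/4*sqrt(3) m


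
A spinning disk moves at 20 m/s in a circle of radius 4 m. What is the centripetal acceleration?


Given: v = 20 m/s, r = 4 m
Using a_c = v^2 / r
a_c = 20^2 / 4
a_c = 400 / 4
a_c = 100 m/s^2

100 m/s^2


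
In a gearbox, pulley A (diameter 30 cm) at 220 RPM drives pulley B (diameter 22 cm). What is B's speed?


Given: D1 = 30 cm, w1 = 220 RPM, D2 = 22 cm
Using D1*w1 = D2*w2
w2 = D1*w1 / D2
w2 = 30*220 / 22
w2 = 6600 / 22
w2 = 300 RPM

300 RPM


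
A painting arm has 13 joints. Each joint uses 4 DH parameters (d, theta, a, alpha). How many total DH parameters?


Given: 13 joints, 4 DH parameters per joint (d, theta, a, alpha)
Total DH parameters = number_of_joints * 4
Total = 13 * 4
Total = 52

52


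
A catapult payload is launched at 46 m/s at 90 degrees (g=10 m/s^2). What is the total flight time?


Given: v0 = 46 m/s, theta = 90 deg, g = 10 m/s^2
sin(90) = 1
Using T = 2*v0*sin(theta) / g
T = 2*46*1 / 10
T = 92 / 10
T = 46/5 s

46/5 s


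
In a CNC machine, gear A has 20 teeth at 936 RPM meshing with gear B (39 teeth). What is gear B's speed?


Given: N1 = 20 teeth, w1 = 936 RPM, N2 = 39 teeth
Using N1*w1 = N2*w2
w2 = N1*w1 / N2
w2 = 20*936 / 39
w2 = 18720 / 39
w2 = 480 RPM

480 RPM


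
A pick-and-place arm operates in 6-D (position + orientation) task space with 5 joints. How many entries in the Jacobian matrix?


Given: task space dimension = 6, joints = 5
Jacobian is a 6 x 5 matrix
Total entries = rows * columns
Total = 6 * 5
Total = 30

30


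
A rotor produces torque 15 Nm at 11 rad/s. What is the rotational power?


Given: tau = 15 Nm, omega = 11 rad/s
Using P = tau * omega
P = 15 * 11
P = 165 W

165 W


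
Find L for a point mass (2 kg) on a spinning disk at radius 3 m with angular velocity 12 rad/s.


Given: m = 2 kg, r = 3 m, omega = 12 rad/s
For a point mass: I = m*r^2
I = 2*3^2 = 2*9 = 18
L = I*omega = 18*12
L = 216 kg*m^2/s

216 kg*m^2/s
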